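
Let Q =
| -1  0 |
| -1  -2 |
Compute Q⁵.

tr Q = -3 and det Q = 2, so the characteristic polynomial is λ² − (-3)λ + (2) with roots -1 and -2.
Eigenvectors give P = [[-1, 0], [1, 1]] with P⁻¹ = [[-1, 0], [1, 1]], and Q = P·diag(-1, -2)·P⁻¹.
Then Q⁵ = P·diag(-1, -32)·P⁻¹ = [[1, 0], [-1, -32]] · [[-1, 0], [1, 1]] = [[-1, 0], [-31, -32]].

[[-1, 0], [-31, -32]]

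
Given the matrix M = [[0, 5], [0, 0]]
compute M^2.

M is strictly triangular, hence nilpotent: M^2 = 0, so M^2 = 0.

[[0, 0], [0, 0]]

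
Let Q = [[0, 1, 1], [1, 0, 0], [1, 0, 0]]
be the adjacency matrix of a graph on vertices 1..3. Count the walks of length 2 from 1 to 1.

The number of length-2 walks from vertex 1 to vertex 1 is entry (1,1) of Q^2, where Q is the adjacency matrix.
Q^2 = [[2, 0, 0], [0, 1, 1], [0, 1, 1]]

2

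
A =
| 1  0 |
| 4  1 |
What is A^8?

[[1, 0], [32, 1]]

A = I + N where N = [[0, 0], [4, 0]] is strictly lower-triangular, so N^2 = 0.
(I + N)^8 = I + 8·N = [[1, 0], [32, 1]].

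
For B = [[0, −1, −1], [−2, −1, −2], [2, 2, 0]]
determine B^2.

[[0, −1, 2], [−2, −1, 4], [−4, −4, −6]]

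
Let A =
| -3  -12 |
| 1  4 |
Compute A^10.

A² = A (a projection; rank 1, trace 1), so A^10 = A.

[[-3, -12], [1, 4]]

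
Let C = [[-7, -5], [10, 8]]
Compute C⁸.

tr C = 1 and det C = -6, so the characteristic polynomial is λ² − (1)λ + (-6) with roots -2 and 3.
Eigenvectors give P = [[-1, 1], [1, -2]] with P⁻¹ = [[-2, -1], [-1, -1]], and C = P·diag(-2, 3)·P⁻¹.
Then C⁸ = P·diag(256, 6561)·P⁻¹ = [[-256, 6561], [256, -13122]] · [[-2, -1], [-1, -1]] = [[-6049, -6305], [12610, 12866]].

[[-6049, -6305], [12610, 12866]]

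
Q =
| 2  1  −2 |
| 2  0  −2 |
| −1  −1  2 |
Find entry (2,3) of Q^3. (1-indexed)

−36

Q^2 = [[8, 4, −10], [6, 4, −8], [−6, −3, 8]]
Q^3 = [[34, 18, −44], [28, 14, −36], [−26, −14, 34]]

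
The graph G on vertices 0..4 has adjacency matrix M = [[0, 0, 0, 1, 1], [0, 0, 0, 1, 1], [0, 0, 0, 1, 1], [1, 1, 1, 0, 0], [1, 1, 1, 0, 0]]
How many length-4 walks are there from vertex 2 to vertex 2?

The number of length-4 walks from vertex 2 to vertex 2 is entry (2,2) of M^4, where M is the adjacency matrix.
M^2 = [[2, 2, 2, 0, 0], [2, 2, 2, 0, 0], [2, 2, 2, 0, 0], [0, 0, 0, 3, 3], [0, 0, 0, 3, 3]]
M^3 = [[0, 0, 0, 6, 6], [0, 0, 0, 6, 6], [0, 0, 0, 6, 6], [6, 6, 6, 0, 0], [6, 6, 6, 0, 0]]
M^4 = [[12, 12, 12, 0, 0], [12, 12, 12, 0, 0], [12, 12, 12, 0, 0], [0, 0, 0, 18, 18], [0, 0, 0, 18, 18]]

12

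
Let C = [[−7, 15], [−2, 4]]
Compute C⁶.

tr C = −3 and det C = 2, so the characteristic polynomial is λ² − (−3)λ + (2) with roots −2 and −1.
Eigenvectors give P = [[3, −5], [1, −2]] with P⁻¹ = [[2, −5], [1, −3]], and C = P·diag(−2, −1)·P⁻¹.
Then C⁶ = P·diag(64, 1)·P⁻¹ = [[192, −5], [64, −2]] · [[2, −5], [1, −3]] = [[379, −945], [126, −314]].

[[379, −945], [126, −314]]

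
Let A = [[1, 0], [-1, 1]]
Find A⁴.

[[1, 0], [-4, 1]]

A = I + N where N = [[0, 0], [-1, 0]] is strictly lower-triangular, so N² = 0.
(I + N)⁴ = I + 4·N = [[1, 0], [-4, 1]].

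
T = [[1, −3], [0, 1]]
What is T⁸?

T = I + N where N = [[0, −3], [0, 0]] is strictly upper-triangular, so N² = 0.
(I + N)⁸ = I + 8·N = [[1, −24], [0, 1]].

[[1, −24], [0, 1]]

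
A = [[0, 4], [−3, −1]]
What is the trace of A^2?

−23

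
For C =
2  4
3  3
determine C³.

C² = [[16, 20], [15, 21]]
C³ = [[92, 124], [93, 123]]

[[92, 124], [93, 123]]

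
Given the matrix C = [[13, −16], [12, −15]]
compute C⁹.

[[59053, −78736], [59052, −78735]]

tr C = −2 and det C = −3, so the characteristic polynomial is λ² − (−2)λ + (−3) with roots −3 and 1.
Eigenvectors give P = [[1, 4], [1, 3]] with P⁻¹ = [[−3, 4], [1, −1]], and C = P·diag(−3, 1)·P⁻¹.
Then C⁹ = P·diag(−19683, 1)·P⁻¹ = [[−19683, 4], [−19683, 3]] · [[−3, 4], [1, −1]] = [[59053, −78736], [59052, −78735]].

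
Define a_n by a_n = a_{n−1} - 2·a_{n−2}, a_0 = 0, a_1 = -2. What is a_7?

With companion matrix C = [[1, -2], [1, 0]], [a_n, a_{n−1}]ᵀ = C·[a_{n−1}, a_{n−2}]ᵀ, so [a_7, a_6]ᵀ = C⁶·[a_1, a_0]ᵀ.
C⁶ = [[7, -10], [5, 2]], giving [a_7, a_6]ᵀ = [[-14], [-10]].

-14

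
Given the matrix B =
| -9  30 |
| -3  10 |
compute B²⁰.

B² = B (a projection; rank 1, trace 1), so B²⁰ = B.

[[-9, 30], [-3, 10]]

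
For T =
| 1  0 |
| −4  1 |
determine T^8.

T = I + N where N = [[0, 0], [−4, 0]] is strictly lower-triangular, so N^2 = 0.
(I + N)^8 = I + 8·N = [[1, 0], [−32, 1]].

[[1, 0], [−32, 1]]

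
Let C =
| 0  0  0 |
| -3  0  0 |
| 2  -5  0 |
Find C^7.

C is strictly triangular, hence nilpotent: C^3 = 0, so C^7 = 0.

[[0, 0, 0], [0, 0, 0], [0, 0, 0]]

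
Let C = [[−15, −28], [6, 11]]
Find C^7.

tr C = −4 and det C = 3, so the characteristic polynomial is λ² − (−4)λ + (3) with roots −3 and −1.
Eigenvectors give P = [[7, −2], [−3, 1]] with P⁻¹ = [[1, 2], [3, 7]], and C = P·diag(−3, −1)·P⁻¹.
Then C^7 = P·diag(−2187, −1)·P⁻¹ = [[−15309, 2], [6561, −1]] · [[1, 2], [3, 7]] = [[−15303, −30604], [6558, 13115]].

[[−15303, −30604], [6558, 13115]]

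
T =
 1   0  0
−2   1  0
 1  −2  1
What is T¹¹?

T = I + N where N = [[0, 0, 0], [−2, 0, 0], [1, −2, 0]] is strictly lower-triangular, so N³ = 0.
(I + N)¹¹ = I + 11·N + 55·N² = [[1, 0, 0], [−22, 1, 0], [231, −22, 1]].

[[1, 0, 0], [−22, 1, 0], [231, −22, 1]]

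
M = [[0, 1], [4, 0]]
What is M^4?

M^2 = [[4, 0], [0, 4]]
M^3 = [[0, 4], [16, 0]]
M^4 = [[16, 0], [0, 16]]

[[16, 0], [0, 16]]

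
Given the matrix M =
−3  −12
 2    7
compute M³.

tr M = 4 and det M = 3, so the characteristic polynomial is λ² − (4)λ + (3) with roots 1 and 3.
Eigenvectors give P = [[3, −2], [−1, 1]] with P⁻¹ = [[1, 2], [1, 3]], and M = P·diag(1, 3)·P⁻¹.
Then M³ = P·diag(1, 27)·P⁻¹ = [[3, −54], [−1, 27]] · [[1, 2], [1, 3]] = [[−51, −156], [26, 79]].

[[−51, −156], [26, 79]]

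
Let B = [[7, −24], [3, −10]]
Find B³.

[[55, −168], [21, −64]]

tr B = −3 and det B = 2, so the characteristic polynomial is λ² − (−3)λ + (2) with roots −2 and −1.
Eigenvectors give P = [[8, −3], [3, −1]] with P⁻¹ = [[−1, 3], [−3, 8]], and B = P·diag(−2, −1)·P⁻¹.
Then B³ = P·diag(−8, −1)·P⁻¹ = [[−64, 3], [−24, 1]] · [[−1, 3], [−3, 8]] = [[55, −168], [21, −64]].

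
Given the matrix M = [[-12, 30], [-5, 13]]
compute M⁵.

tr M = 1 and det M = -6, so the characteristic polynomial is λ² − (1)λ + (-6) with roots -2 and 3.
Eigenvectors give P = [[3, -2], [1, -1]] with P⁻¹ = [[1, -2], [1, -3]], and M = P·diag(-2, 3)·P⁻¹.
Then M⁵ = P·diag(-32, 243)·P⁻¹ = [[-96, -486], [-32, -243]] · [[1, -2], [1, -3]] = [[-582, 1650], [-275, 793]].

[[-582, 1650], [-275, 793]]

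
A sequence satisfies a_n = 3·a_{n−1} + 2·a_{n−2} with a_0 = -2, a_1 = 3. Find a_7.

3309

With companion matrix Q = [[3, 2], [1, 0]], [a_n, a_{n−1}]ᵀ = Q·[a_{n−1}, a_{n−2}]ᵀ, so [a_7, a_6]ᵀ = Q⁶·[a_1, a_0]ᵀ.
Q⁶ = [[1763, 990], [495, 278]], giving [a_7, a_6]ᵀ = [[3309], [929]].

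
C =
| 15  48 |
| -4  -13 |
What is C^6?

tr C = 2 and det C = -3, so the characteristic polynomial is λ² − (2)λ + (-3) with roots 3 and -1.
Eigenvectors give P = [[-4, 3], [1, -1]] with P⁻¹ = [[-1, -3], [-1, -4]], and C = P·diag(3, -1)·P⁻¹.
Then C^6 = P·diag(729, 1)·P⁻¹ = [[-2916, 3], [729, -1]] · [[-1, -3], [-1, -4]] = [[2913, 8736], [-728, -2183]].

[[2913, 8736], [-728, -2183]]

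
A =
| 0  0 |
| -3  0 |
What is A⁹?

[[0, 0], [0, 0]]

A is strictly triangular, hence nilpotent: A² = 0, so A⁹ = 0.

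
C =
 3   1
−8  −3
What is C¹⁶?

C² = I (check: tr C = 0 and det C = −1), so C¹⁶ = I since 16 is even.

[[1, 0], [0, 1]]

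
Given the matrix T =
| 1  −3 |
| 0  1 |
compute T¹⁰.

[[1, −30], [0, 1]]

T = I + N where N = [[0, −3], [0, 0]] is strictly upper-triangular, so N² = 0.
(I + N)¹⁰ = I + 10·N = [[1, −30], [0, 1]].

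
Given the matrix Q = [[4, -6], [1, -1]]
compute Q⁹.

tr Q = 3 and det Q = 2, so the characteristic polynomial is λ² − (3)λ + (2) with roots 2 and 1.
Eigenvectors give P = [[3, -2], [1, -1]] with P⁻¹ = [[1, -2], [1, -3]], and Q = P·diag(2, 1)·P⁻¹.
Then Q⁹ = P·diag(512, 1)·P⁻¹ = [[1536, -2], [512, -1]] · [[1, -2], [1, -3]] = [[1534, -3066], [511, -1021]].

[[1534, -3066], [511, -1021]]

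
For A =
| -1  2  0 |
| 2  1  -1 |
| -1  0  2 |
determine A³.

A² = [[5, 0, -2], [1, 5, -3], [-1, -2, 4]]
A³ = [[-3, 10, -4], [12, 7, -11], [-7, -4, 10]]

[[-3, 10, -4], [12, 7, -11], [-7, -4, 10]]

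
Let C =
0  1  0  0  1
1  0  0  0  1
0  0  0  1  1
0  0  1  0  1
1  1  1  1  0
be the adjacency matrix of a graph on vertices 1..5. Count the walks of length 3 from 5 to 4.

5

The number of length-3 walks from vertex 5 to vertex 4 is entry (5,4) of C^3, where C is the adjacency matrix.
C^2 = [[2, 1, 1, 1, 1], [1, 2, 1, 1, 1], [1, 1, 2, 1, 1], [1, 1, 1, 2, 1], [1, 1, 1, 1, 4]]
C^3 = [[2, 3, 2, 2, 5], [3, 2, 2, 2, 5], [2, 2, 2, 3, 5], [2, 2, 3, 2, 5], [5, 5, 5, 5, 4]]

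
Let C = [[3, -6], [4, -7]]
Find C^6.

[[-1455, 2184], [-1456, 2185]]

tr C = -4 and det C = 3, so the characteristic polynomial is λ² − (-4)λ + (3) with roots -1 and -3.
Eigenvectors give P = [[-3, 1], [-2, 1]] with P⁻¹ = [[-1, 1], [-2, 3]], and C = P·diag(-1, -3)·P⁻¹.
Then C^6 = P·diag(1, 729)·P⁻¹ = [[-3, 729], [-2, 729]] · [[-1, 1], [-2, 3]] = [[-1455, 2184], [-1456, 2185]].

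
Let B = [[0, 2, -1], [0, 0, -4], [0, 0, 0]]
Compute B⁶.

[[0, 0, 0], [0, 0, 0], [0, 0, 0]]

B is strictly triangular, hence nilpotent: B³ = 0, so B⁶ = 0.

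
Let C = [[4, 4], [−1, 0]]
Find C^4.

C^2 = [[12, 16], [−4, −4]]
C^3 = [[32, 48], [−12, −16]]
C^4 = [[80, 128], [−32, −48]]

[[80, 128], [−32, −48]]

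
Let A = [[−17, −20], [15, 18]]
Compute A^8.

tr A = 1 and det A = −6, so the characteristic polynomial is λ² − (1)λ + (−6) with roots −2 and 3.
Eigenvectors give P = [[4, −1], [−3, 1]] with P⁻¹ = [[1, 1], [3, 4]], and A = P·diag(−2, 3)·P⁻¹.
Then A^8 = P·diag(256, 6561)·P⁻¹ = [[1024, −6561], [−768, 6561]] · [[1, 1], [3, 4]] = [[−18659, −25220], [18915, 25476]].

[[−18659, −25220], [18915, 25476]]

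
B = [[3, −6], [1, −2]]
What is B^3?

B² = B (a projection; rank 1, trace 1), so B^3 = B.

[[3, −6], [1, −2]]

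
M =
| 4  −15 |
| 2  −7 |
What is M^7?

[[634, −1905], [254, −763]]

tr M = −3 and det M = 2, so the characteristic polynomial is λ² − (−3)λ + (2) with roots −2 and −1.
Eigenvectors give P = [[−5, 3], [−2, 1]] with P⁻¹ = [[1, −3], [2, −5]], and M = P·diag(−2, −1)·P⁻¹.
Then M^7 = P·diag(−128, −1)·P⁻¹ = [[640, −3], [256, −1]] · [[1, −3], [2, −5]] = [[634, −1905], [254, −763]].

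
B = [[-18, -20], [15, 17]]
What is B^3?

tr B = -1 and det B = -6, so the characteristic polynomial is λ² − (-1)λ + (-6) with roots 2 and -3.
Eigenvectors give P = [[-1, 4], [1, -3]] with P⁻¹ = [[3, 4], [1, 1]], and B = P·diag(2, -3)·P⁻¹.
Then B^3 = P·diag(8, -27)·P⁻¹ = [[-8, -108], [8, 81]] · [[3, 4], [1, 1]] = [[-132, -140], [105, 113]].

[[-132, -140], [105, 113]]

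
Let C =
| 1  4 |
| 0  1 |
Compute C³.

[[1, 12], [0, 1]]

C = I + N where N = [[0, 4], [0, 0]] is strictly upper-triangular, so N² = 0.
(I + N)³ = I + 3·N = [[1, 12], [0, 1]].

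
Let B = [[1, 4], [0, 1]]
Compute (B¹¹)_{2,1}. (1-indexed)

0

B = I + N where N = [[0, 4], [0, 0]] is strictly upper-triangular, so N² = 0.
(I + N)¹¹ = I + 11·N = [[1, 44], [0, 1]].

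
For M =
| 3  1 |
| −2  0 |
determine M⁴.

[[31, 15], [−30, −14]]

M² = [[7, 3], [−6, −2]]
M³ = [[15, 7], [−14, −6]]
M⁴ = [[31, 15], [−30, −14]]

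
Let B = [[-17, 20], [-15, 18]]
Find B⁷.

[[-7073, 9260], [-6945, 9132]]

tr B = 1 and det B = -6, so the characteristic polynomial is λ² − (1)λ + (-6) with roots 3 and -2.
Eigenvectors give P = [[1, 4], [1, 3]] with P⁻¹ = [[-3, 4], [1, -1]], and B = P·diag(3, -2)·P⁻¹.
Then B⁷ = P·diag(2187, -128)·P⁻¹ = [[2187, -512], [2187, -384]] · [[-3, 4], [1, -1]] = [[-7073, 9260], [-6945, 9132]].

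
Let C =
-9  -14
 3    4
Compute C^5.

tr C = -5 and det C = 6, so the characteristic polynomial is λ² − (-5)λ + (6) with roots -2 and -3.
Eigenvectors give P = [[-2, -7], [1, 3]] with P⁻¹ = [[3, 7], [-1, -2]], and C = P·diag(-2, -3)·P⁻¹.
Then C^5 = P·diag(-32, -243)·P⁻¹ = [[64, 1701], [-32, -729]] · [[3, 7], [-1, -2]] = [[-1509, -2954], [633, 1234]].

[[-1509, -2954], [633, 1234]]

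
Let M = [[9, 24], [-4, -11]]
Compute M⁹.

[[39369, 118104], [-19684, -59051]]

tr M = -2 and det M = -3, so the characteristic polynomial is λ² − (-2)λ + (-3) with roots -3 and 1.
Eigenvectors give P = [[-2, 3], [1, -1]] with P⁻¹ = [[1, 3], [1, 2]], and M = P·diag(-3, 1)·P⁻¹.
Then M⁹ = P·diag(-19683, 1)·P⁻¹ = [[39366, 3], [-19683, -1]] · [[1, 3], [1, 2]] = [[39369, 118104], [-19684, -59051]].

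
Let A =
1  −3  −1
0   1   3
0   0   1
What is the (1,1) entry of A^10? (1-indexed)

A = I + N where N = [[0, −3, −1], [0, 0, 3], [0, 0, 0]] is strictly upper-triangular, so N^3 = 0.
(I + N)^10 = I + 10·N + 45·N^2 = [[1, −30, −415], [0, 1, 30], [0, 0, 1]].

1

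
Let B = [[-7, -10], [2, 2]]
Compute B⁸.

[[31781, 63050], [-12610, -24964]]

tr B = -5 and det B = 6, so the characteristic polynomial is λ² − (-5)λ + (6) with roots -3 and -2.
Eigenvectors give P = [[5, -2], [-2, 1]] with P⁻¹ = [[1, 2], [2, 5]], and B = P·diag(-3, -2)·P⁻¹.
Then B⁸ = P·diag(6561, 256)·P⁻¹ = [[32805, -512], [-13122, 256]] · [[1, 2], [2, 5]] = [[31781, 63050], [-12610, -24964]].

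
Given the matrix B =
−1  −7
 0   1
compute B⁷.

[[−1, −7], [0, 1]]

B² = I (check: tr B = 0 and det B = −1), so B⁷ = B since 7 is odd.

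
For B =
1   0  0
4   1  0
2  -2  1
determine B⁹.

B = I + N where N = [[0, 0, 0], [4, 0, 0], [2, -2, 0]] is strictly lower-triangular, so N³ = 0.
(I + N)⁹ = I + 9·N + 36·N² = [[1, 0, 0], [36, 1, 0], [-270, -18, 1]].

[[1, 0, 0], [36, 1, 0], [-270, -18, 1]]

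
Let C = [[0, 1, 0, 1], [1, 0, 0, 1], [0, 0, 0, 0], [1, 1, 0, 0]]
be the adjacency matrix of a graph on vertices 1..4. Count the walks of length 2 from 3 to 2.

0

The number of length-2 walks from vertex 3 to vertex 2 is entry (3,2) of C², where C is the adjacency matrix.
C² = [[2, 1, 0, 1], [1, 2, 0, 1], [0, 0, 0, 0], [1, 1, 0, 2]]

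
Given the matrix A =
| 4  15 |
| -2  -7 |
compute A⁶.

[[-314, -945], [126, 379]]

tr A = -3 and det A = 2, so the characteristic polynomial is λ² − (-3)λ + (2) with roots -2 and -1.
Eigenvectors give P = [[-5, -3], [2, 1]] with P⁻¹ = [[1, 3], [-2, -5]], and A = P·diag(-2, -1)·P⁻¹.
Then A⁶ = P·diag(64, 1)·P⁻¹ = [[-320, -3], [128, 1]] · [[1, 3], [-2, -5]] = [[-314, -945], [126, 379]].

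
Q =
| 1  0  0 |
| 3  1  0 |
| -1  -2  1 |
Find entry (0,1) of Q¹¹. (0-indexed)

Q = I + N where N = [[0, 0, 0], [3, 0, 0], [-1, -2, 0]] is strictly lower-triangular, so N³ = 0.
(I + N)¹¹ = I + 11·N + 55·N² = [[1, 0, 0], [33, 1, 0], [-341, -22, 1]].

0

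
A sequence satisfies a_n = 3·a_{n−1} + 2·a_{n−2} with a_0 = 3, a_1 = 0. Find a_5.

With companion matrix B = [[3, 2], [1, 0]], [a_n, a_{n−1}]ᵀ = B·[a_{n−1}, a_{n−2}]ᵀ, so [a_5, a_4]ᵀ = B⁴·[a_1, a_0]ᵀ.
B⁴ = [[139, 78], [39, 22]], giving [a_5, a_4]ᵀ = [[234], [66]].

234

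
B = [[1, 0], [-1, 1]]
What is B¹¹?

[[1, 0], [-11, 1]]

B = I + N where N = [[0, 0], [-1, 0]] is strictly lower-triangular, so N² = 0.
(I + N)¹¹ = I + 11·N = [[1, 0], [-11, 1]].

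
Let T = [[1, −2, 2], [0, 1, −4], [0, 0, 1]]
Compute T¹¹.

T = I + N where N = [[0, −2, 2], [0, 0, −4], [0, 0, 0]] is strictly upper-triangular, so N³ = 0.
(I + N)¹¹ = I + 11·N + 55·N² = [[1, −22, 462], [0, 1, −44], [0, 0, 1]].

[[1, −22, 462], [0, 1, −44], [0, 0, 1]]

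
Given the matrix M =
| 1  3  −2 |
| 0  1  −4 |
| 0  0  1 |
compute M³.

[[1, 9, −42], [0, 1, −12], [0, 0, 1]]

M = I + N where N = [[0, 3, −2], [0, 0, −4], [0, 0, 0]] is strictly upper-triangular, so N³ = 0.
(I + N)³ = I + 3·N + 3·N² = [[1, 9, −42], [0, 1, −12], [0, 0, 1]].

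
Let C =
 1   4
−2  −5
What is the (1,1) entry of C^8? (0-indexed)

13121

tr C = −4 and det C = 3, so the characteristic polynomial is λ² − (−4)λ + (3) with roots −3 and −1.
Eigenvectors give P = [[−1, 2], [1, −1]] with P⁻¹ = [[1, 2], [1, 1]], and C = P·diag(−3, −1)·P⁻¹.
Then C^8 = P·diag(6561, 1)·P⁻¹ = [[−6561, 2], [6561, −1]] · [[1, 2], [1, 1]] = [[−6559, −13120], [6560, 13121]].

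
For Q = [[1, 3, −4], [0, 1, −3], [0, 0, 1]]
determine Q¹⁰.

Q = I + N where N = [[0, 3, −4], [0, 0, −3], [0, 0, 0]] is strictly upper-triangular, so N³ = 0.
(I + N)¹⁰ = I + 10·N + 45·N² = [[1, 30, −445], [0, 1, −30], [0, 0, 1]].

[[1, 30, −445], [0, 1, −30], [0, 0, 1]]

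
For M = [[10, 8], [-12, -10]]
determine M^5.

tr M = 0 and det M = -4, so the characteristic polynomial is λ² − (0)λ + (-4) with roots -2 and 2.
Eigenvectors give P = [[-2, -1], [3, 1]] with P⁻¹ = [[1, 1], [-3, -2]], and M = P·diag(-2, 2)·P⁻¹.
Then M^5 = P·diag(-32, 32)·P⁻¹ = [[64, -32], [-96, 32]] · [[1, 1], [-3, -2]] = [[160, 128], [-192, -160]].

[[160, 128], [-192, -160]]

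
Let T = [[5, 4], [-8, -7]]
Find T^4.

[[-79, -80], [160, 161]]

tr T = -2 and det T = -3, so the characteristic polynomial is λ² − (-2)λ + (-3) with roots -3 and 1.
Eigenvectors give P = [[-1, -1], [2, 1]] with P⁻¹ = [[1, 1], [-2, -1]], and T = P·diag(-3, 1)·P⁻¹.
Then T^4 = P·diag(81, 1)·P⁻¹ = [[-81, -1], [162, 1]] · [[1, 1], [-2, -1]] = [[-79, -80], [160, 161]].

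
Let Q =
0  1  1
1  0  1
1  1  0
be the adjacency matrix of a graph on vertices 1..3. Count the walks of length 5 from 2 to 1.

The number of length-5 walks from vertex 2 to vertex 1 is entry (2,1) of Q⁵, where Q is the adjacency matrix.
Q² = [[2, 1, 1], [1, 2, 1], [1, 1, 2]]
Q³ = [[2, 3, 3], [3, 2, 3], [3, 3, 2]]
Q⁴ = [[6, 5, 5], [5, 6, 5], [5, 5, 6]]
Q⁵ = [[10, 11, 11], [11, 10, 11], [11, 11, 10]]

11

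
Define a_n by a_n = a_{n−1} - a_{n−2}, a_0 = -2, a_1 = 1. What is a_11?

-3

With companion matrix T = [[1, -1], [1, 0]], [a_n, a_{n−1}]ᵀ = T·[a_{n−1}, a_{n−2}]ᵀ, so [a_11, a_10]ᵀ = T¹⁰·[a_1, a_0]ᵀ.
T¹⁰ = [[-1, 1], [-1, 0]], giving [a_11, a_10]ᵀ = [[-3], [-1]].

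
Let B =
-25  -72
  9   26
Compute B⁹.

tr B = 1 and det B = -2, so the characteristic polynomial is λ² − (1)λ + (-2) with roots -1 and 2.
Eigenvectors give P = [[-3, -8], [1, 3]] with P⁻¹ = [[-3, -8], [1, 3]], and B = P·diag(-1, 2)·P⁻¹.
Then B⁹ = P·diag(-1, 512)·P⁻¹ = [[3, -4096], [-1, 1536]] · [[-3, -8], [1, 3]] = [[-4105, -12312], [1539, 4616]].

[[-4105, -12312], [1539, 4616]]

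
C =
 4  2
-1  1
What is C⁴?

tr C = 5 and det C = 6, so the characteristic polynomial is λ² − (5)λ + (6) with roots 2 and 3.
Eigenvectors give P = [[-1, 2], [1, -1]] with P⁻¹ = [[1, 2], [1, 1]], and C = P·diag(2, 3)·P⁻¹.
Then C⁴ = P·diag(16, 81)·P⁻¹ = [[-16, 162], [16, -81]] · [[1, 2], [1, 1]] = [[146, 130], [-65, -49]].

[[146, 130], [-65, -49]]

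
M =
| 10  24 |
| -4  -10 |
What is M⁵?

[[160, 384], [-64, -160]]

tr M = 0 and det M = -4, so the characteristic polynomial is λ² − (0)λ + (-4) with roots 2 and -2.
Eigenvectors give P = [[3, 2], [-1, -1]] with P⁻¹ = [[1, 2], [-1, -3]], and M = P·diag(2, -2)·P⁻¹.
Then M⁵ = P·diag(32, -32)·P⁻¹ = [[96, -64], [-32, 32]] · [[1, 2], [-1, -3]] = [[160, 384], [-64, -160]].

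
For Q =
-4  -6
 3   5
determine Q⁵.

[[-34, -66], [33, 65]]

tr Q = 1 and det Q = -2, so the characteristic polynomial is λ² − (1)λ + (-2) with roots -1 and 2.
Eigenvectors give P = [[2, -1], [-1, 1]] with P⁻¹ = [[1, 1], [1, 2]], and Q = P·diag(-1, 2)·P⁻¹.
Then Q⁵ = P·diag(-1, 32)·P⁻¹ = [[-2, -32], [1, 32]] · [[1, 1], [1, 2]] = [[-34, -66], [33, 65]].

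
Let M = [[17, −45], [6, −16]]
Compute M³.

[[53, −135], [18, −46]]

tr M = 1 and det M = −2, so the characteristic polynomial is λ² − (1)λ + (−2) with roots −1 and 2.
Eigenvectors give P = [[5, −3], [2, −1]] with P⁻¹ = [[−1, 3], [−2, 5]], and M = P·diag(−1, 2)·P⁻¹.
Then M³ = P·diag(−1, 8)·P⁻¹ = [[−5, −24], [−2, −8]] · [[−1, 3], [−2, 5]] = [[53, −135], [18, −46]].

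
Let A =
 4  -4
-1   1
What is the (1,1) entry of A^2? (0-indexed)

5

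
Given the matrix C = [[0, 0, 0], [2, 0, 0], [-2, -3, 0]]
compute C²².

[[0, 0, 0], [0, 0, 0], [0, 0, 0]]

C is strictly triangular, hence nilpotent: C³ = 0, so C²² = 0.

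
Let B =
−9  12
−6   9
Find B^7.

[[−6561, 8748], [−4374, 6561]]

tr B = 0 and det B = −9, so the characteristic polynomial is λ² − (0)λ + (−9) with roots −3 and 3.
Eigenvectors give P = [[2, 1], [1, 1]] with P⁻¹ = [[1, −1], [−1, 2]], and B = P·diag(−3, 3)·P⁻¹.
Then B^7 = P·diag(−2187, 2187)·P⁻¹ = [[−4374, 2187], [−2187, 2187]] · [[1, −1], [−1, 2]] = [[−6561, 8748], [−4374, 6561]].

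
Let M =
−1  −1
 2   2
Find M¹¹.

M² = M (a projection; rank 1, trace 1), so M¹¹ = M.

[[−1, −1], [2, 2]]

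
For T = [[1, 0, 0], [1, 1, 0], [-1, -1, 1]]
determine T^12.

T = I + N where N = [[0, 0, 0], [1, 0, 0], [-1, -1, 0]] is strictly lower-triangular, so N^3 = 0.
(I + N)^12 = I + 12·N + 66·N^2 = [[1, 0, 0], [12, 1, 0], [-78, -12, 1]].

[[1, 0, 0], [12, 1, 0], [-78, -12, 1]]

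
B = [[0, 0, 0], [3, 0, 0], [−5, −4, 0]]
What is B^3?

B is strictly triangular, hence nilpotent: B^3 = 0, so B^3 = 0.

[[0, 0, 0], [0, 0, 0], [0, 0, 0]]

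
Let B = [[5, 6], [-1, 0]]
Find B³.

tr B = 5 and det B = 6, so the characteristic polynomial is λ² − (5)λ + (6) with roots 3 and 2.
Eigenvectors give P = [[3, -2], [-1, 1]] with P⁻¹ = [[1, 2], [1, 3]], and B = P·diag(3, 2)·P⁻¹.
Then B³ = P·diag(27, 8)·P⁻¹ = [[81, -16], [-27, 8]] · [[1, 2], [1, 3]] = [[65, 114], [-19, -30]].

[[65, 114], [-19, -30]]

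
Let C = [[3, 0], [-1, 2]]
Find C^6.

tr C = 5 and det C = 6, so the characteristic polynomial is λ² − (5)λ + (6) with roots 3 and 2.
Eigenvectors give P = [[-1, 0], [1, 1]] with P⁻¹ = [[-1, 0], [1, 1]], and C = P·diag(3, 2)·P⁻¹.
Then C^6 = P·diag(729, 64)·P⁻¹ = [[-729, 0], [729, 64]] · [[-1, 0], [1, 1]] = [[729, 0], [-665, 64]].

[[729, 0], [-665, 64]]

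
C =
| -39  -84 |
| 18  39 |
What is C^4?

tr C = 0 and det C = -9, so the characteristic polynomial is λ² − (0)λ + (-9) with roots -3 and 3.
Eigenvectors give P = [[-7, -2], [3, 1]] with P⁻¹ = [[-1, -2], [3, 7]], and C = P·diag(-3, 3)·P⁻¹.
Then C^4 = P·diag(81, 81)·P⁻¹ = [[-567, -162], [243, 81]] · [[-1, -2], [3, 7]] = [[81, 0], [0, 81]].

[[81, 0], [0, 81]]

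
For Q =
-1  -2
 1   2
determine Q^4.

Q² = Q (a projection; rank 1, trace 1), so Q^4 = Q.

[[-1, -2], [1, 2]]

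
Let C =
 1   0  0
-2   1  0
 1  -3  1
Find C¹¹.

C = I + N where N = [[0, 0, 0], [-2, 0, 0], [1, -3, 0]] is strictly lower-triangular, so N³ = 0.
(I + N)¹¹ = I + 11·N + 55·N² = [[1, 0, 0], [-22, 1, 0], [341, -33, 1]].

[[1, 0, 0], [-22, 1, 0], [341, -33, 1]]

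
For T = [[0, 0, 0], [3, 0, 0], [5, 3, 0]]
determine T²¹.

T is strictly triangular, hence nilpotent: T³ = 0, so T²¹ = 0.

[[0, 0, 0], [0, 0, 0], [0, 0, 0]]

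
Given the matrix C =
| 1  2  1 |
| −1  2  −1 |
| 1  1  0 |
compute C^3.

[[−8, 13, −7], [−8, −9, −5], [−4, 8, −4]]

C^2 = [[0, 7, −1], [−4, 1, −3], [0, 4, 0]]
C^3 = [[−8, 13, −7], [−8, −9, −5], [−4, 8, −4]]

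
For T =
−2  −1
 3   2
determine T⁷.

[[−2, −1], [3, 2]]

T² = I (check: tr T = 0 and det T = −1), so T⁷ = T since 7 is odd.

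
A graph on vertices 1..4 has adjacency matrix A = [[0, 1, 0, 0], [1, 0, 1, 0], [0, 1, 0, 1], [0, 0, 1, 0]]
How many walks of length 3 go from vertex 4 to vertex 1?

The number of length-3 walks from vertex 4 to vertex 1 is entry (4,1) of A³, where A is the adjacency matrix.
A² = [[1, 0, 1, 0], [0, 2, 0, 1], [1, 0, 2, 0], [0, 1, 0, 1]]
A³ = [[0, 2, 0, 1], [2, 0, 3, 0], [0, 3, 0, 2], [1, 0, 2, 0]]

1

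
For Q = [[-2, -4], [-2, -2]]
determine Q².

[[12, 16], [8, 12]]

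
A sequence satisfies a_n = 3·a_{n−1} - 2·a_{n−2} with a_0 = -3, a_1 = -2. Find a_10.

1020

With companion matrix T = [[3, -2], [1, 0]], [a_n, a_{n−1}]ᵀ = T·[a_{n−1}, a_{n−2}]ᵀ, so [a_10, a_9]ᵀ = T⁹·[a_1, a_0]ᵀ.
T⁹ = [[1023, -1022], [511, -510]], giving [a_10, a_9]ᵀ = [[1020], [508]].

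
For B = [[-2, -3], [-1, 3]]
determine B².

[[7, -3], [-1, 12]]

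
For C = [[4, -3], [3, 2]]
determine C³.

C² = [[7, -18], [18, -5]]
C³ = [[-26, -57], [57, -64]]

[[-26, -57], [57, -64]]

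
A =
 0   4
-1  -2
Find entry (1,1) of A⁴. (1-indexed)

A² = [[-4, -8], [2, 0]]
A³ = [[8, 0], [0, 8]]
A⁴ = [[0, 32], [-8, -16]]

0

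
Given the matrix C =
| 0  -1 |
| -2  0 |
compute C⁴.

C² = [[2, 0], [0, 2]]
C³ = [[0, -2], [-4, 0]]
C⁴ = [[4, 0], [0, 4]]

[[4, 0], [0, 4]]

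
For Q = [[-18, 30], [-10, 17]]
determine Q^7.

[[-9132, 13890], [-4630, 7073]]

tr Q = -1 and det Q = -6, so the characteristic polynomial is λ² − (-1)λ + (-6) with roots -3 and 2.
Eigenvectors give P = [[2, -3], [1, -2]] with P⁻¹ = [[2, -3], [1, -2]], and Q = P·diag(-3, 2)·P⁻¹.
Then Q^7 = P·diag(-2187, 128)·P⁻¹ = [[-4374, -384], [-2187, -256]] · [[2, -3], [1, -2]] = [[-9132, 13890], [-4630, 7073]].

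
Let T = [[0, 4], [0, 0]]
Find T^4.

[[0, 0], [0, 0]]

T is strictly triangular, hence nilpotent: T^2 = 0, so T^4 = 0.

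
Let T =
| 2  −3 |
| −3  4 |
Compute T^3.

[[80, −111], [−111, 154]]

T^2 = [[13, −18], [−18, 25]]
T^3 = [[80, −111], [−111, 154]]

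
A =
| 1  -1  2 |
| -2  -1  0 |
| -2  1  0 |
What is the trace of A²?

-2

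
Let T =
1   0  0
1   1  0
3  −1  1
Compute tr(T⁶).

T = I + N where N = [[0, 0, 0], [1, 0, 0], [3, −1, 0]] is strictly lower-triangular, so N³ = 0.
(I + N)⁶ = I + 6·N + 15·N² = [[1, 0, 0], [6, 1, 0], [3, −6, 1]].

3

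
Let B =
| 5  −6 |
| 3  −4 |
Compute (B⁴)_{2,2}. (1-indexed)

−14

tr B = 1 and det B = −2, so the characteristic polynomial is λ² − (1)λ + (−2) with roots 2 and −1.
Eigenvectors give P = [[−2, 1], [−1, 1]] with P⁻¹ = [[−1, 1], [−1, 2]], and B = P·diag(2, −1)·P⁻¹.
Then B⁴ = P·diag(16, 1)·P⁻¹ = [[−32, 1], [−16, 1]] · [[−1, 1], [−1, 2]] = [[31, −30], [15, −14]].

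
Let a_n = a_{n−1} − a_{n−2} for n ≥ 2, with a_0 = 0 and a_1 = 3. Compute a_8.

3

With companion matrix C = [[1, −1], [1, 0]], [a_n, a_{n−1}]ᵀ = C·[a_{n−1}, a_{n−2}]ᵀ, so [a_8, a_7]ᵀ = C^7·[a_1, a_0]ᵀ.
C^7 = [[1, −1], [1, 0]], giving [a_8, a_7]ᵀ = [[3], [3]].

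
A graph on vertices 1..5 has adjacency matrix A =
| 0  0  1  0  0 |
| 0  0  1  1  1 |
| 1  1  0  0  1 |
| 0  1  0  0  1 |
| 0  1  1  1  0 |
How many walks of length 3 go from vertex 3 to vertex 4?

The number of length-3 walks from vertex 3 to vertex 4 is entry (3,4) of A³, where A is the adjacency matrix.
A² = [[1, 1, 0, 0, 1], [1, 3, 1, 1, 2], [0, 1, 3, 2, 1], [0, 1, 2, 2, 1], [1, 2, 1, 1, 3]]
A³ = [[0, 1, 3, 2, 1], [1, 4, 6, 5, 5], [3, 6, 2, 2, 6], [2, 5, 2, 2, 5], [1, 5, 6, 5, 4]]

2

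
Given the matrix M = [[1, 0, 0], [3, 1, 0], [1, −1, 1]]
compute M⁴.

[[1, 0, 0], [12, 1, 0], [−14, −4, 1]]

M = I + N where N = [[0, 0, 0], [3, 0, 0], [1, −1, 0]] is strictly lower-triangular, so N³ = 0.
(I + N)⁴ = I + 4·N + 6·N² = [[1, 0, 0], [12, 1, 0], [−14, −4, 1]].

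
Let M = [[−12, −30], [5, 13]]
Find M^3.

[[−78, −210], [35, 97]]

tr M = 1 and det M = −6, so the characteristic polynomial is λ² − (1)λ + (−6) with roots 3 and −2.
Eigenvectors give P = [[−2, 3], [1, −1]] with P⁻¹ = [[1, 3], [1, 2]], and M = P·diag(3, −2)·P⁻¹.
Then M^3 = P·diag(27, −8)·P⁻¹ = [[−54, −24], [27, 8]] · [[1, 3], [1, 2]] = [[−78, −210], [35, 97]].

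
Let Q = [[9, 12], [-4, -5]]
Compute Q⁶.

[[2913, 4368], [-1456, -2183]]

tr Q = 4 and det Q = 3, so the characteristic polynomial is λ² − (4)λ + (3) with roots 3 and 1.
Eigenvectors give P = [[-2, -3], [1, 2]] with P⁻¹ = [[-2, -3], [1, 2]], and Q = P·diag(3, 1)·P⁻¹.
Then Q⁶ = P·diag(729, 1)·P⁻¹ = [[-1458, -3], [729, 2]] · [[-2, -3], [1, 2]] = [[2913, 4368], [-1456, -2183]].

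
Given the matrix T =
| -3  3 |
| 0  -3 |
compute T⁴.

T² = [[9, -18], [0, 9]]
T³ = [[-27, 81], [0, -27]]
T⁴ = [[81, -324], [0, 81]]

[[81, -324], [0, 81]]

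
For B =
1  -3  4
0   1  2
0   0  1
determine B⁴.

B = I + N where N = [[0, -3, 4], [0, 0, 2], [0, 0, 0]] is strictly upper-triangular, so N³ = 0.
(I + N)⁴ = I + 4·N + 6·N² = [[1, -12, -20], [0, 1, 8], [0, 0, 1]].

[[1, -12, -20], [0, 1, 8], [0, 0, 1]]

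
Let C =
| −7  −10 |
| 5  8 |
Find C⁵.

tr C = 1 and det C = −6, so the characteristic polynomial is λ² − (1)λ + (−6) with roots 3 and −2.
Eigenvectors give P = [[−1, −2], [1, 1]] with P⁻¹ = [[1, 2], [−1, −1]], and C = P·diag(3, −2)·P⁻¹.
Then C⁵ = P·diag(243, −32)·P⁻¹ = [[−243, 64], [243, −32]] · [[1, 2], [−1, −1]] = [[−307, −550], [275, 518]].

[[−307, −550], [275, 518]]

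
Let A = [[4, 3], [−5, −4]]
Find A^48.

A² = I (check: tr A = 0 and det A = −1), so A^48 = I since 48 is even.

[[1, 0], [0, 1]]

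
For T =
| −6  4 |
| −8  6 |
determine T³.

[[−24, 16], [−32, 24]]

tr T = 0 and det T = −4, so the characteristic polynomial is λ² − (0)λ + (−4) with roots 2 and −2.
Eigenvectors give P = [[1, −1], [2, −1]] with P⁻¹ = [[−1, 1], [−2, 1]], and T = P·diag(2, −2)·P⁻¹.
Then T³ = P·diag(8, −8)·P⁻¹ = [[8, 8], [16, 8]] · [[−1, 1], [−2, 1]] = [[−24, 16], [−32, 24]].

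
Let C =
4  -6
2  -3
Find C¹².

[[4, -6], [2, -3]]

C² = C (a projection; rank 1, trace 1), so C¹² = C.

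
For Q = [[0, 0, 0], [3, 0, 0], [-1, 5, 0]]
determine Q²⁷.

[[0, 0, 0], [0, 0, 0], [0, 0, 0]]

Q is strictly triangular, hence nilpotent: Q³ = 0, so Q²⁷ = 0.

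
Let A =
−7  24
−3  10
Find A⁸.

tr A = 3 and det A = 2, so the characteristic polynomial is λ² − (3)λ + (2) with roots 2 and 1.
Eigenvectors give P = [[−8, 3], [−3, 1]] with P⁻¹ = [[1, −3], [3, −8]], and A = P·diag(2, 1)·P⁻¹.
Then A⁸ = P·diag(256, 1)·P⁻¹ = [[−2048, 3], [−768, 1]] · [[1, −3], [3, −8]] = [[−2039, 6120], [−765, 2296]].

[[−2039, 6120], [−765, 2296]]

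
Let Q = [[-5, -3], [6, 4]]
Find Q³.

[[-17, -9], [18, 10]]

tr Q = -1 and det Q = -2, so the characteristic polynomial is λ² − (-1)λ + (-2) with roots 1 and -2.
Eigenvectors give P = [[-1, -1], [2, 1]] with P⁻¹ = [[1, 1], [-2, -1]], and Q = P·diag(1, -2)·P⁻¹.
Then Q³ = P·diag(1, -8)·P⁻¹ = [[-1, 8], [2, -8]] · [[1, 1], [-2, -1]] = [[-17, -9], [18, 10]].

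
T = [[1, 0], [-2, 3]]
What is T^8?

tr T = 4 and det T = 3, so the characteristic polynomial is λ² − (4)λ + (3) with roots 3 and 1.
Eigenvectors give P = [[0, 1], [-1, 1]] with P⁻¹ = [[1, -1], [1, 0]], and T = P·diag(3, 1)·P⁻¹.
Then T^8 = P·diag(6561, 1)·P⁻¹ = [[0, 1], [-6561, 1]] · [[1, -1], [1, 0]] = [[1, 0], [-6560, 6561]].

[[1, 0], [-6560, 6561]]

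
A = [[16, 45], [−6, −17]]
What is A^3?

[[46, 135], [−18, −53]]

tr A = −1 and det A = −2, so the characteristic polynomial is λ² − (−1)λ + (−2) with roots −2 and 1.
Eigenvectors give P = [[−5, −3], [2, 1]] with P⁻¹ = [[1, 3], [−2, −5]], and A = P·diag(−2, 1)·P⁻¹.
Then A^3 = P·diag(−8, 1)·P⁻¹ = [[40, −3], [−16, 1]] · [[1, 3], [−2, −5]] = [[46, 135], [−18, −53]].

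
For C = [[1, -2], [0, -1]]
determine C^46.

[[1, 0], [0, 1]]

C² = I (check: tr C = 0 and det C = -1), so C^46 = I since 46 is even.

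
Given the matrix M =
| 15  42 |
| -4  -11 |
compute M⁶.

tr M = 4 and det M = 3, so the characteristic polynomial is λ² − (4)λ + (3) with roots 3 and 1.
Eigenvectors give P = [[-7, -3], [2, 1]] with P⁻¹ = [[-1, -3], [2, 7]], and M = P·diag(3, 1)·P⁻¹.
Then M⁶ = P·diag(729, 1)·P⁻¹ = [[-5103, -3], [1458, 1]] · [[-1, -3], [2, 7]] = [[5097, 15288], [-1456, -4367]].

[[5097, 15288], [-1456, -4367]]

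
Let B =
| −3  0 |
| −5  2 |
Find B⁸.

[[6561, 0], [6305, 256]]

tr B = −1 and det B = −6, so the characteristic polynomial is λ² − (−1)λ + (−6) with roots 2 and −3.
Eigenvectors give P = [[0, 1], [1, 1]] with P⁻¹ = [[−1, 1], [1, 0]], and B = P·diag(2, −3)·P⁻¹.
Then B⁸ = P·diag(256, 6561)·P⁻¹ = [[0, 6561], [256, 6561]] · [[−1, 1], [1, 0]] = [[6561, 0], [6305, 256]].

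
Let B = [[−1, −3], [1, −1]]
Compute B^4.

B^2 = [[−2, 6], [−2, −2]]
B^3 = [[8, 0], [0, 8]]
B^4 = [[−8, −24], [8, −8]]

[[−8, −24], [8, −8]]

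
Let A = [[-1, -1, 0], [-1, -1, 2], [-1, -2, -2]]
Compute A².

[[2, 2, -2], [0, -2, -6], [5, 7, 0]]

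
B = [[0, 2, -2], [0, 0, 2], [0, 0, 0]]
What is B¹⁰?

[[0, 0, 0], [0, 0, 0], [0, 0, 0]]

B is strictly triangular, hence nilpotent: B³ = 0, so B¹⁰ = 0.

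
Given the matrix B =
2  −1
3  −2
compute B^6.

[[1, 0], [0, 1]]

B² = I (check: tr B = 0 and det B = −1), so B^6 = I since 6 is even.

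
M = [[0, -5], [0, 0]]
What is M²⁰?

[[0, 0], [0, 0]]

M is strictly triangular, hence nilpotent: M² = 0, so M²⁰ = 0.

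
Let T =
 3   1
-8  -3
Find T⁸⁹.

[[3, 1], [-8, -3]]

T² = I (check: tr T = 0 and det T = -1), so T⁸⁹ = T since 89 is odd.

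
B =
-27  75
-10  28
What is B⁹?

[[-101487, 302925], [-40390, 120658]]

tr B = 1 and det B = -6, so the characteristic polynomial is λ² − (1)λ + (-6) with roots 3 and -2.
Eigenvectors give P = [[-5, 3], [-2, 1]] with P⁻¹ = [[1, -3], [2, -5]], and B = P·diag(3, -2)·P⁻¹.
Then B⁹ = P·diag(19683, -512)·P⁻¹ = [[-98415, -1536], [-39366, -512]] · [[1, -3], [2, -5]] = [[-101487, 302925], [-40390, 120658]].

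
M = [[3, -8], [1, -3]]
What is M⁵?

M² = I (check: tr M = 0 and det M = -1), so M⁵ = M since 5 is odd.

[[3, -8], [1, -3]]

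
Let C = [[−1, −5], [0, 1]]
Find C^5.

[[−1, −5], [0, 1]]

C² = I (check: tr C = 0 and det C = −1), so C^5 = C since 5 is odd.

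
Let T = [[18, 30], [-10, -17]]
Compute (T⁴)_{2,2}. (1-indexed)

-179

tr T = 1 and det T = -6, so the characteristic polynomial is λ² − (1)λ + (-6) with roots 3 and -2.
Eigenvectors give P = [[2, 3], [-1, -2]] with P⁻¹ = [[2, 3], [-1, -2]], and T = P·diag(3, -2)·P⁻¹.
Then T⁴ = P·diag(81, 16)·P⁻¹ = [[162, 48], [-81, -32]] · [[2, 3], [-1, -2]] = [[276, 390], [-130, -179]].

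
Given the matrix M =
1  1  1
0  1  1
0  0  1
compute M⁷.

[[1, 7, 28], [0, 1, 7], [0, 0, 1]]

M = I + N where N = [[0, 1, 1], [0, 0, 1], [0, 0, 0]] is strictly upper-triangular, so N³ = 0.
(I + N)⁷ = I + 7·N + 21·N² = [[1, 7, 28], [0, 1, 7], [0, 0, 1]].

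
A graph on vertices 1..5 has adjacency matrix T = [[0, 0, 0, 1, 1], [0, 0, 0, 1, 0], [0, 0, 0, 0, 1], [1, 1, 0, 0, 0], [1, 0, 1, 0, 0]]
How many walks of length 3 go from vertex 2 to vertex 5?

1

The number of length-3 walks from vertex 2 to vertex 5 is entry (2,5) of T³, where T is the adjacency matrix.
T² = [[2, 1, 1, 0, 0], [1, 1, 0, 0, 0], [1, 0, 1, 0, 0], [0, 0, 0, 2, 1], [0, 0, 0, 1, 2]]
T³ = [[0, 0, 0, 3, 3], [0, 0, 0, 2, 1], [0, 0, 0, 1, 2], [3, 2, 1, 0, 0], [3, 1, 2, 0, 0]]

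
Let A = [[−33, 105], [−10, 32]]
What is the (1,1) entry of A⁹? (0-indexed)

tr A = −1 and det A = −6, so the characteristic polynomial is λ² − (−1)λ + (−6) with roots −3 and 2.
Eigenvectors give P = [[7, 3], [2, 1]] with P⁻¹ = [[1, −3], [−2, 7]], and A = P·diag(−3, 2)·P⁻¹.
Then A⁹ = P·diag(−19683, 512)·P⁻¹ = [[−137781, 1536], [−39366, 512]] · [[1, −3], [−2, 7]] = [[−140853, 424095], [−40390, 121682]].

121682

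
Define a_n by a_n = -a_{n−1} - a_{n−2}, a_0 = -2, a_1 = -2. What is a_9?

-2

With companion matrix Q = [[-1, -1], [1, 0]], [a_n, a_{n−1}]ᵀ = Q·[a_{n−1}, a_{n−2}]ᵀ, so [a_9, a_8]ᵀ = Q⁸·[a_1, a_0]ᵀ.
Q⁸ = [[0, 1], [-1, -1]], giving [a_9, a_8]ᵀ = [[-2], [4]].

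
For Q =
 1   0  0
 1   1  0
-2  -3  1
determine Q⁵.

Q = I + N where N = [[0, 0, 0], [1, 0, 0], [-2, -3, 0]] is strictly lower-triangular, so N³ = 0.
(I + N)⁵ = I + 5·N + 10·N² = [[1, 0, 0], [5, 1, 0], [-40, -15, 1]].

[[1, 0, 0], [5, 1, 0], [-40, -15, 1]]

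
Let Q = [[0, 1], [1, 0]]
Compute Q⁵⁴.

Q² = I (check: tr Q = 0 and det Q = -1), so Q⁵⁴ = I since 54 is even.

[[1, 0], [0, 1]]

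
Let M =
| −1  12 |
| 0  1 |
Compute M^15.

[[−1, 12], [0, 1]]

M² = I (check: tr M = 0 and det M = −1), so M^15 = M since 15 is odd.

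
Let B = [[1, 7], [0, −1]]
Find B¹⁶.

B² = I (check: tr B = 0 and det B = −1), so B¹⁶ = I since 16 is even.

[[1, 0], [0, 1]]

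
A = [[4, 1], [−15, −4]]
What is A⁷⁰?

[[1, 0], [0, 1]]

A² = I (check: tr A = 0 and det A = −1), so A⁷⁰ = I since 70 is even.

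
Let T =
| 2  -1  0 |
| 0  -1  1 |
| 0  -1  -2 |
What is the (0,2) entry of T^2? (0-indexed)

-1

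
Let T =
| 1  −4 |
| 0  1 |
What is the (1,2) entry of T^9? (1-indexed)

−36

T = I + N where N = [[0, −4], [0, 0]] is strictly upper-triangular, so N^2 = 0.
(I + N)^9 = I + 9·N = [[1, −36], [0, 1]].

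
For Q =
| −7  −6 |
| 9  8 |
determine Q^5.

[[−67, −66], [99, 98]]

tr Q = 1 and det Q = −2, so the characteristic polynomial is λ² − (1)λ + (−2) with roots −1 and 2.
Eigenvectors give P = [[−1, −2], [1, 3]] with P⁻¹ = [[−3, −2], [1, 1]], and Q = P·diag(−1, 2)·P⁻¹.
Then Q^5 = P·diag(−1, 32)·P⁻¹ = [[1, −64], [−1, 96]] · [[−3, −2], [1, 1]] = [[−67, −66], [99, 98]].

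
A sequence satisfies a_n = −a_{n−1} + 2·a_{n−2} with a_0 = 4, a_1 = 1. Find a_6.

With companion matrix B = [[−1, 2], [1, 0]], [a_n, a_{n−1}]ᵀ = B·[a_{n−1}, a_{n−2}]ᵀ, so [a_6, a_5]ᵀ = B^5·[a_1, a_0]ᵀ.
B^5 = [[−21, 22], [11, −10]], giving [a_6, a_5]ᵀ = [[67], [−29]].

67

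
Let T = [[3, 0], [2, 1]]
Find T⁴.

[[81, 0], [80, 1]]

tr T = 4 and det T = 3, so the characteristic polynomial is λ² − (4)λ + (3) with roots 3 and 1.
Eigenvectors give P = [[1, 0], [1, −1]] with P⁻¹ = [[1, 0], [1, −1]], and T = P·diag(3, 1)·P⁻¹.
Then T⁴ = P·diag(81, 1)·P⁻¹ = [[81, 0], [81, −1]] · [[1, 0], [1, −1]] = [[81, 0], [80, 1]].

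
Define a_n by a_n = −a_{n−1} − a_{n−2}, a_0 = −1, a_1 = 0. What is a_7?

0

With companion matrix A = [[−1, −1], [1, 0]], [a_n, a_{n−1}]ᵀ = A·[a_{n−1}, a_{n−2}]ᵀ, so [a_7, a_6]ᵀ = A^6·[a_1, a_0]ᵀ.
A^6 = [[1, 0], [0, 1]], giving [a_7, a_6]ᵀ = [[0], [−1]].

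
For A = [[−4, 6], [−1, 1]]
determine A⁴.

tr A = −3 and det A = 2, so the characteristic polynomial is λ² − (−3)λ + (2) with roots −2 and −1.
Eigenvectors give P = [[−3, 2], [−1, 1]] with P⁻¹ = [[−1, 2], [−1, 3]], and A = P·diag(−2, −1)·P⁻¹.
Then A⁴ = P·diag(16, 1)·P⁻¹ = [[−48, 2], [−16, 1]] · [[−1, 2], [−1, 3]] = [[46, −90], [15, −29]].

[[46, −90], [15, −29]]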